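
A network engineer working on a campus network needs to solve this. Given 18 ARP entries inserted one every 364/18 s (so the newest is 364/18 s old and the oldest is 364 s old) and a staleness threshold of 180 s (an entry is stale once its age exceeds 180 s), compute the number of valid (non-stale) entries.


Ages are k * 364/18 s for k = 1..18 (spacing = 20.2222 s).
Entry k is valid iff k * 364/18 <= 180 iff k <= 18 * 180 / 364 = 8.9011
n_valid = floor(8.9011) = 8
(n_stale = 18 - 8 = 10)

8


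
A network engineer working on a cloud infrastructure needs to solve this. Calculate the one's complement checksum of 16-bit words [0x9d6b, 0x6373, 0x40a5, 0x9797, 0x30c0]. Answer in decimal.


Given words: [0x9d6b, 0x6373, 0x40a5, 0x9797, 0x30c0]
Step 1: Sum all words
Raw sum = 40299 + 25459 + 16549 + 38807 + 12480 = 133594
Step 2: Fold carry: (2522 + 2) = 2524
One's complement = ~2524 & 0xFFFF = 63011

63011


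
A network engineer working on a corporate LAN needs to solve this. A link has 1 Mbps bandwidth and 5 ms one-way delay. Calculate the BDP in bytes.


Given: bandwidth = 1 Mbps, delay = 5 ms
BDP in bits = 1 * 10^6 * 5 / 1000
BDP in bits = 5000
BDP in bytes = 5000 / 8 = 625

625


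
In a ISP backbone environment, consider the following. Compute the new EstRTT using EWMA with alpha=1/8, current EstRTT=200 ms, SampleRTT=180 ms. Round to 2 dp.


Given: EstRTT = 200 ms, SampleRTT = 180 ms, alpha = 1/8
New EstRTT = (1 - alpha) * EstRTT + alpha * SampleRTT
(7/8) * 200 = 175
(1/8) * 180 = 22.5
New EstRTT = 175 + 22.5 = 197.5 ms -> 197.50 ms (2 dp)

197.50


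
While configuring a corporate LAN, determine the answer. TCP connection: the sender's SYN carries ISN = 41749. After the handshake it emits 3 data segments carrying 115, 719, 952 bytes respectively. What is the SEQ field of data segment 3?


The SYN occupies sequence number ISN = 41749, so the first data byte is ISN + 1 = 41750.
SEQ of data segment i = (ISN + 1) + sum of payload sizes of segments 1..i-1.
Segment 1: SEQ = 41750, payload = 115 bytes
Segment 2: SEQ = 41865, payload = 719 bytes
Segment 3: SEQ = 42584, payload = 952 bytes
SEQ of segment 3 = 41750 + 115 + 719 = 42584

42584


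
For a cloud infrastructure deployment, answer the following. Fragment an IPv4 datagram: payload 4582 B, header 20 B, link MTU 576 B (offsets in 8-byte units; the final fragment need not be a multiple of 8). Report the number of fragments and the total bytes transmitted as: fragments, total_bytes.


Max data per non-final fragment = floor((MTU - header)/8)*8 = floor((576 - 20)/8)*8 = floor(556/8)*8 = 552 B
Final fragment needs no 8-byte alignment: it can carry up to MTU - header = 556 B
Non-final fragments needed = ceil((payload - 556) / 552) = ceil(4026/552) = ceil(7.2935) = 8
Number of fragments = 8 + 1 = 9
Fragment sizes (data): 8 * 552 B + 166 B (last, 166 <= 556 OK)
Total bytes sent = payload + n_frags * header = 4582 + 9*20 = 4582 + 180 = 4762 B

9, 4762


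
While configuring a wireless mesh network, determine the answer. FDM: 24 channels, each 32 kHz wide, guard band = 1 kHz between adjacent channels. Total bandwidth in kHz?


Given: 24 channels, 32 kHz each, guard = 1 kHz
Channel bandwidth = 24 * 32 = 768 kHz
Guard bands = 23 gaps * 1 kHz = 23 kHz
Total = 768 + 23 = 791 kHz

791


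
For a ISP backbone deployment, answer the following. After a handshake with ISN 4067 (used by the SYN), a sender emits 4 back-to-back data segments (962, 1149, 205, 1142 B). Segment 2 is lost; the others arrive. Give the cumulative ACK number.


SYN uses sequence number 4067; first data byte = ISN + 1 = 4068.
Segment 1: SEQ = 4068, len = 962 B, covers [4068, 5029]
Segment 2: SEQ = 5030, len = 1149 B, covers [5030, 6178] [LOST]
Segment 3: SEQ = 6179, len = 205 B, covers [6179, 6383]
Segment 4: SEQ = 6384, len = 1142 B, covers [6384, 7525]
In-order data received: bytes [4068, 5029] (segments 1..1).
Segment 2 missing -> gap begins at byte 5030; later segments buffered out of order.
Cumulative ACK = next expected in-order byte = 4068 + 962 = 5030

5030


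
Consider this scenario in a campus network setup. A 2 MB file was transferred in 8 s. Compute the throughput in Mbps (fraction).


Given: file = 2 MB, time = 8 s
File in Mb = 2 * 8 = 16 Mb
Throughput = 16 / 8 Mbps
Throughput = 2 Mbps

2


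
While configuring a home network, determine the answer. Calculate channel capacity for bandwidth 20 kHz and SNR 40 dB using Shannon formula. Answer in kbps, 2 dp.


Given: B = 20 kHz, SNR = 40 dB
SNR linear = 10^(40/10) = 10000
1 + SNR = 10001
log2(10001) = 13.2878566418
C = 20 * 1000 * 13.2878566418 = 265757.1328 bps
C = 265.757133 kbps -> 265.76 kbps (2 dp)

265.76


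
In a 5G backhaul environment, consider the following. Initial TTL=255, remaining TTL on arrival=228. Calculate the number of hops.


Given: initial TTL = 255, received TTL = 228
Hops = initial TTL - received TTL
Hops = 255 - 228 = 27

27


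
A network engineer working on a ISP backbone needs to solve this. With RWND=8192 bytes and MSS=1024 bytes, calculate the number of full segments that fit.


Given: RWND = 8192 bytes, MSS = 1024 bytes
Full segments = floor(RWND / MSS)
Full segments = floor(8192 / 1024)
Full segments = floor(8.0) = 8

8


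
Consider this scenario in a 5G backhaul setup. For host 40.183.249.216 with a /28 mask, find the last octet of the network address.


Given: IP = 40.183.249.216, prefix = /28
Subnet mask = 255.255.255.240
Last octet of IP: 216
Last octet of mask: 240
Network last octet = 216 AND 240 = 208

208


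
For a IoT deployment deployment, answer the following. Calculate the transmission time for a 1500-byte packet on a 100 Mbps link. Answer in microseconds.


Given: packet = 1500 bytes, bandwidth = 100 Mbps
Packet in bits = 1500 * 8 = 12000 bits
Bandwidth = 100 * 10^6 = 100000000 bps
Time = 12000 / 100000000 seconds
Time in us = 12000 * 10^6 / 100000000 = 120

120


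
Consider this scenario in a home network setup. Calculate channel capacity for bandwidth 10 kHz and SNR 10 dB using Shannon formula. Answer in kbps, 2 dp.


Given: B = 10 kHz, SNR = 10 dB
SNR linear = 10^(10/10) = 10
1 + SNR = 11
log2(11) = 3.4594316186
C = 10 * 1000 * 3.4594316186 = 34594.3162 bps
C = 34.594316 kbps -> 34.59 kbps (2 dp)

34.59


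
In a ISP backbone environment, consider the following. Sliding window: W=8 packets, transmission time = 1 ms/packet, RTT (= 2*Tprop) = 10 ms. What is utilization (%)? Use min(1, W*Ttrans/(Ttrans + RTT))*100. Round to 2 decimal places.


Given: W = 8, Ttrans = 1 ms, RTT = 10 ms (= 2 * Tprop, Tprop = 5 ms)
Cycle time = Ttrans + RTT = 1 + 10 = 11 ms (first packet sent until its ACK returns)
W * Ttrans = 8 * 1 = 8 ms of sending per cycle
W * Ttrans / (Ttrans + RTT) = 8 / 11 = 0.727273
U = min(1, 0.727273) = 0.727273
U% = 72.73%

72.73


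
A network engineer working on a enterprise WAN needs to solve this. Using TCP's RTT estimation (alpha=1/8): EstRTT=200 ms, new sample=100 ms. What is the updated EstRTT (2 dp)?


Given: EstRTT = 200 ms, SampleRTT = 100 ms, alpha = 1/8
New EstRTT = (1 - alpha) * EstRTT + alpha * SampleRTT
(7/8) * 200 = 175
(1/8) * 100 = 12.5
New EstRTT = 175 + 12.5 = 187.5 ms -> 187.50 ms (2 dp)

187.50


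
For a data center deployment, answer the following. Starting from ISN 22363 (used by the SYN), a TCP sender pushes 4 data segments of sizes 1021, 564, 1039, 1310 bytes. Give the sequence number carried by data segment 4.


The SYN occupies sequence number ISN = 22363, so the first data byte is ISN + 1 = 22364.
SEQ of data segment i = (ISN + 1) + sum of payload sizes of segments 1..i-1.
Segment 1: SEQ = 22364, payload = 1021 bytes
Segment 2: SEQ = 23385, payload = 564 bytes
Segment 3: SEQ = 23949, payload = 1039 bytes
Segment 4: SEQ = 24988, payload = 1310 bytes
SEQ of segment 4 = 22364 + 1021 + 564 + 1039 = 24988

24988


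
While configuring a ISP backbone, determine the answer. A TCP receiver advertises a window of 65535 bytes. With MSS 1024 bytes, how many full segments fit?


Given: RWND = 65535 bytes, MSS = 1024 bytes
Full segments = floor(RWND / MSS)
Full segments = floor(65535 / 1024)
Full segments = floor(63.999) = 63

63


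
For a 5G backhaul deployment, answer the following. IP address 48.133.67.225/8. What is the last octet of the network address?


Given: IP = 48.133.67.225, prefix = /8
Subnet mask = 255.0.0.0
Last octet of IP: 225
Last octet of mask: 0
Network last octet = 225 AND 0 = 0

0


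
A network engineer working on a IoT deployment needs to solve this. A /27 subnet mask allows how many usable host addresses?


Given: subnet mask /27
Host bits = 32 - 27 = 5
Total addresses = 2^5 = 32
Usable hosts = 32 - 2 (network + broadcast) = 30

30


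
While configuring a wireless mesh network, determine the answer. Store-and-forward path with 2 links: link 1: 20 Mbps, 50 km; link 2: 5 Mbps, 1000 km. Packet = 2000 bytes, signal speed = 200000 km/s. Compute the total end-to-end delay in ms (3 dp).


Packet = 2000 bytes = 16000 bits. Store-and-forward: sum (t_trans + t_prop) per link.
Link 1: t_trans = 16000/(20*10^6) s = 0.8000 ms; t_prop = 50/200000 s = 0.2500 ms; subtotal = 1.0500 ms
Link 2: t_trans = 16000/(5*10^6) s = 3.2000 ms; t_prop = 1000/200000 s = 5.0000 ms; subtotal = 8.2000 ms
End-to-end = 1.0500 + 8.2000 = 9.2500 ms -> 9.250 ms (3 dp)

9.250


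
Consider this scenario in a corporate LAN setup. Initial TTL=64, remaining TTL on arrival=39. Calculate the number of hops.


Given: initial TTL = 64, received TTL = 39
Hops = initial TTL - received TTL
Hops = 64 - 39 = 25

25


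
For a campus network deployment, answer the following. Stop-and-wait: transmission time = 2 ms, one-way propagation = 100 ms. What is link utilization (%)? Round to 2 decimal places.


Given: Ttrans = 2 ms, Tprop = 100 ms
RTT = 2 * Tprop = 2 * 100 = 200 ms
U = Ttrans / (Ttrans + RTT)
U = 2 / (2 + 200)
U = 2 / 202 = 0.009901
U% = 0.99%

0.99


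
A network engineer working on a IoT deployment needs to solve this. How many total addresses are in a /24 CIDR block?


Given: CIDR prefix /24
Host bits = 32 - 24 = 8
Total addresses = 2^8 = 256

256


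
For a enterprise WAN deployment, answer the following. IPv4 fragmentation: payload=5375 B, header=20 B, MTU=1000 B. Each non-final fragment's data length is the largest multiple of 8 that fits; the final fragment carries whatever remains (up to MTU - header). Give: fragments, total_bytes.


Max data per non-final fragment = floor((MTU - header)/8)*8 = floor((1000 - 20)/8)*8 = floor(980/8)*8 = 976 B
Final fragment needs no 8-byte alignment: it can carry up to MTU - header = 980 B
Non-final fragments needed = ceil((payload - 980) / 976) = ceil(4395/976) = ceil(4.5031) = 5
Number of fragments = 5 + 1 = 6
Fragment sizes (data): 5 * 976 B + 495 B (last, 495 <= 980 OK)
Total bytes sent = payload + n_frags * header = 5375 + 6*20 = 5375 + 120 = 5495 B

6, 5495


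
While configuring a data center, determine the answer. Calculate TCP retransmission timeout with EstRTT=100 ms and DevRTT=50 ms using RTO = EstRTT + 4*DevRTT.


Given: EstRTT = 100 ms, DevRTT = 50 ms
Timeout = EstRTT + 4 * DevRTT
4 * DevRTT = 4 * 50 = 200
Timeout = 100 + 200 = 300 ms

300


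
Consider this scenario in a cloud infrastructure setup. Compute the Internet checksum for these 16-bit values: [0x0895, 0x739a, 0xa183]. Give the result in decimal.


Given words: [0x0895, 0x739a, 0xa183]
Step 1: Sum all words
Raw sum = 2197 + 29594 + 41347 = 73138
Step 2: Fold carry: (7602 + 1) = 7603
One's complement = ~7603 & 0xFFFF = 57932

57932


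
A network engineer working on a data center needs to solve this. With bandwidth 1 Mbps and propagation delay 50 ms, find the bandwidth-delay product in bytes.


Given: bandwidth = 1 Mbps, delay = 50 ms
BDP in bits = 1 * 10^6 * 50 / 1000
BDP in bits = 50000
BDP in bytes = 50000 / 8 = 6250

6250


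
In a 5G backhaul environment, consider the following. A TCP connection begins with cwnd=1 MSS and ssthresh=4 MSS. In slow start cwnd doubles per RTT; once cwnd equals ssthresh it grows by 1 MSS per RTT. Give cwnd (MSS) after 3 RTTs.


RTT 0: cwnd = 1 MSS (initial)
RTT 1: cwnd = 2 MSS (slow start, doubled)
RTT 2: cwnd = 4 MSS (slow start, doubled)
RTT 3: cwnd = 5 MSS (congestion avoidance, +1)

5


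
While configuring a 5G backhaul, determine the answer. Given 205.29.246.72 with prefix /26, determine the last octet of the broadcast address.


Given: IP = 205.29.246.72, prefix = /26
Host bits = 32 - 26 = 6
Network last octet = 72 AND mask = 64
Host part size = 2^6 - 1 = 63
Broadcast last octet = 64 OR 63 = 127

127


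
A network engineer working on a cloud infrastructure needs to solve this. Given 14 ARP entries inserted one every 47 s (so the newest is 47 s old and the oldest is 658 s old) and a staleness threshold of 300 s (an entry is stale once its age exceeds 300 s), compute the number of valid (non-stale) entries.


Ages are k * 658/14 s for k = 1..14 (spacing = 47.0000 s).
Entry k is valid iff k * 658/14 <= 300 iff k <= 14 * 300 / 658 = 6.3830
n_valid = floor(6.3830) = 6
(n_stale = 14 - 6 = 8)

6


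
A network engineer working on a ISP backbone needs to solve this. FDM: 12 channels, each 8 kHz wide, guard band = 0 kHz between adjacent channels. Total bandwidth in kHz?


Given: 12 channels, 8 kHz each, guard = 0 kHz
Channel bandwidth = 12 * 8 = 96 kHz
Guard bands = 11 gaps * 0 kHz = 0 kHz
Total = 96 + 0 = 96 kHz

96


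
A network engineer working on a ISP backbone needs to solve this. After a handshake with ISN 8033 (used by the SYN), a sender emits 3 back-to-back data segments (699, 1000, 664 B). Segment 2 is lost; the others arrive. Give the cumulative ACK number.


SYN uses sequence number 8033; first data byte = ISN + 1 = 8034.
Segment 1: SEQ = 8034, len = 699 B, covers [8034, 8732]
Segment 2: SEQ = 8733, len = 1000 B, covers [8733, 9732] [LOST]
Segment 3: SEQ = 9733, len = 664 B, covers [9733, 10396]
In-order data received: bytes [8034, 8732] (segments 1..1).
Segment 2 missing -> gap begins at byte 8733; later segments buffered out of order.
Cumulative ACK = next expected in-order byte = 8034 + 699 = 8733

8733


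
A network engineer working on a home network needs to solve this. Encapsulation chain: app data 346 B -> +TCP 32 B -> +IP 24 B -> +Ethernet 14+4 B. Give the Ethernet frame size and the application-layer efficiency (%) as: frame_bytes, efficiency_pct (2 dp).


TCP segment = 346 + 32 = 378 B
IP packet = 378 + 24 = 402 B
Ethernet frame = 402 + 14 + 4 = 420 B
Efficiency = app / frame = 346 / 420 = 0.823810 = 82.3810% -> 82.38% (2 dp)

420, 82.38


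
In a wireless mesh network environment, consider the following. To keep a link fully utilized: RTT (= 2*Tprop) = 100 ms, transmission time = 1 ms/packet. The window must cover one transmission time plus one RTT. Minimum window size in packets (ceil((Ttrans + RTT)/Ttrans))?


Given: Ttrans = 1 ms, RTT = 100 ms (= 2 * Tprop, Tprop = 50 ms)
Time until first ACK returns = Ttrans + RTT = 1 + 100 = 101 ms
Need W * Ttrans >= Ttrans + RTT  ->  W >= (Ttrans + RTT) / Ttrans
(Ttrans + RTT) / Ttrans = 101 / 1 = 101
W_min = ceil(101) = 101

101


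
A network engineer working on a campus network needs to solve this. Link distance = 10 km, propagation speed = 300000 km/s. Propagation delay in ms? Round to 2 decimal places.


Given: distance = 10 km, speed = 300000 km/s
Delay = distance / speed = 10 / 300000 seconds
Delay in ms = 10 * 1000 / 300000
Delay = 0.0333 ms
Rounded to 2 dp = 0.03 ms

0.03


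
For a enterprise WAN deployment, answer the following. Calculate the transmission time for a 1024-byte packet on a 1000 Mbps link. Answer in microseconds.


Given: packet = 1024 bytes, bandwidth = 1000 Mbps
Packet in bits = 1024 * 8 = 8192 bits
Bandwidth = 1000 * 10^6 = 1000000000 bps
Time = 8192 / 1000000000 seconds
Time in us = 8192 * 10^6 / 1000000000 = 8.192

8.192


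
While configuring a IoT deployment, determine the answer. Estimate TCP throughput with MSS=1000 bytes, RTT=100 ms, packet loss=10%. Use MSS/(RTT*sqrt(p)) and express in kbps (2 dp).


Given: MSS = 1000 bytes, RTT = 100 ms, loss = 10%
RTT in seconds = 100 / 1000 = 0.1
Loss rate = 10% = 0.1
sqrt(loss) = sqrt(0.1) = 0.316227766017
Throughput (bytes/s) = 1000 / (0.1 * 0.316227766017) = 31622.7766
Throughput (kbps) = 31622.7766 * 8 / 1000 = 252.982213 -> 252.98 kbps (2 dp)

252.98


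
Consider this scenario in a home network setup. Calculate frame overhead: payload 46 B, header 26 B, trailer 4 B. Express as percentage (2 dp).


Given: payload = 46 B, header = 26 B, trailer = 4 B
Overhead bytes = header + trailer = 26 + 4 = 30
Total frame = payload + overhead = 46 + 30 = 76
Overhead % = 30 / 76 * 100 = 39.4737% -> 39.47% (2 dp)

39.47


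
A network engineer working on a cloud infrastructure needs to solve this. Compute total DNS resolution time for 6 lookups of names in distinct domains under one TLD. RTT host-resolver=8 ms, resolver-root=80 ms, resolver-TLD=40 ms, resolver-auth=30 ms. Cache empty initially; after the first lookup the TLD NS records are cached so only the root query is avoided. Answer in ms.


Lookup 1 (cold cache): local + root + TLD + auth = 8 + 80 + 40 + 30 = 158 ms
Lookups 2..6 (TLD NS cached -> skip root; new domain -> still ask TLD and auth): local + TLD + auth = 8 + 40 + 30 = 78 ms each
Remaining 5 lookups: 5 * 78 = 390 ms
Total = 158 + 390 = 548 ms

548


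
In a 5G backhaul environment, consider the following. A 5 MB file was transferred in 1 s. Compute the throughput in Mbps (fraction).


Given: file = 5 MB, time = 1 s
File in Mb = 5 * 8 = 40 Mb
Throughput = 40 / 1 Mbps
Throughput = 40 Mbps

40


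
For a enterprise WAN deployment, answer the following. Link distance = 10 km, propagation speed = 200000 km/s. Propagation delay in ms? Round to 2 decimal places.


Given: distance = 10 km, speed = 200000 km/s
Delay = distance / speed = 10 / 200000 seconds
Delay in ms = 10 * 1000 / 200000
Delay = 0.0500 ms
Rounded to 2 dp = 0.05 ms

0.05


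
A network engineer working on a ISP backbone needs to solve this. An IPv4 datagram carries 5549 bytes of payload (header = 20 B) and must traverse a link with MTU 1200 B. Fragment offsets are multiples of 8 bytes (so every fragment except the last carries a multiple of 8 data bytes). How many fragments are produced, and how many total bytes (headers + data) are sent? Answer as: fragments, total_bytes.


Max data per non-final fragment = floor((MTU - header)/8)*8 = floor((1200 - 20)/8)*8 = floor(1180/8)*8 = 1176 B
Final fragment needs no 8-byte alignment: it can carry up to MTU - header = 1180 B
Non-final fragments needed = ceil((payload - 1180) / 1176) = ceil(4369/1176) = ceil(3.7151) = 4
Number of fragments = 4 + 1 = 5
Fragment sizes (data): 4 * 1176 B + 845 B (last, 845 <= 1180 OK)
Total bytes sent = payload + n_frags * header = 5549 + 5*20 = 5549 + 100 = 5649 B

5, 5649


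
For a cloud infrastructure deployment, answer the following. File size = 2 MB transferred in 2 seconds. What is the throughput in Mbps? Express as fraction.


Given: file = 2 MB, time = 2 s
File in Mb = 2 * 8 = 16 Mb
Throughput = 16 / 2 Mbps
Throughput = 8 Mbps

8


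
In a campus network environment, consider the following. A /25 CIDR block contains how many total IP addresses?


Given: CIDR prefix /25
Host bits = 32 - 25 = 7
Total addresses = 2^7 = 128

128


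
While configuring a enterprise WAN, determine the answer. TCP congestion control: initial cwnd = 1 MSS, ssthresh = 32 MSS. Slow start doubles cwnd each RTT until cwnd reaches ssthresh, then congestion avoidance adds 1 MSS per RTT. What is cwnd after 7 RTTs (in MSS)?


RTT 0: cwnd = 1 MSS (initial)
RTT 1: cwnd = 2 MSS (slow start, doubled)
RTT 2: cwnd = 4 MSS (slow start, doubled)
RTT 3: cwnd = 8 MSS (slow start, doubled)
RTT 4: cwnd = 16 MSS (slow start, doubled)
RTT 5: cwnd = 32 MSS (slow start, doubled)
RTT 6: cwnd = 33 MSS (congestion avoidance, +1)
RTT 7: cwnd = 34 MSS (congestion avoidance, +1)

34


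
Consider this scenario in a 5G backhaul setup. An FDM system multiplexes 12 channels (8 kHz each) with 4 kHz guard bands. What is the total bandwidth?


Given: 12 channels, 8 kHz each, guard = 4 kHz
Channel bandwidth = 12 * 8 = 96 kHz
Guard bands = 11 gaps * 4 kHz = 44 kHz
Total = 96 + 44 = 140 kHz

140


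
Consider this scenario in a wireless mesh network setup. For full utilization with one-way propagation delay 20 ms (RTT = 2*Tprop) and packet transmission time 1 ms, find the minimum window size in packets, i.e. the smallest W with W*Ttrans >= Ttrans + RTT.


Given: Ttrans = 1 ms, RTT = 40 ms (= 2 * Tprop, Tprop = 20 ms)
Time until first ACK returns = Ttrans + RTT = 1 + 40 = 41 ms
Need W * Ttrans >= Ttrans + RTT  ->  W >= (Ttrans + RTT) / Ttrans
(Ttrans + RTT) / Ttrans = 41 / 1 = 41
W_min = ceil(41) = 41

41


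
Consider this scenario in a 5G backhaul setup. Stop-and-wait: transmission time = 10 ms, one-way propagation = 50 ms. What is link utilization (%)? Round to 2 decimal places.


Given: Ttrans = 10 ms, Tprop = 50 ms
RTT = 2 * Tprop = 2 * 50 = 100 ms
U = Ttrans / (Ttrans + RTT)
U = 10 / (10 + 100)
U = 10 / 110 = 0.090909
U% = 9.09%

9.09


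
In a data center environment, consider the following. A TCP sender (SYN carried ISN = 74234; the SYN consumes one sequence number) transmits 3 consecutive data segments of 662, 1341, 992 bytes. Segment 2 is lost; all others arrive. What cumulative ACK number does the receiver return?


SYN uses sequence number 74234; first data byte = ISN + 1 = 74235.
Segment 1: SEQ = 74235, len = 662 B, covers [74235, 74896]
Segment 2: SEQ = 74897, len = 1341 B, covers [74897, 76237] [LOST]
Segment 3: SEQ = 76238, len = 992 B, covers [76238, 77229]
In-order data received: bytes [74235, 74896] (segments 1..1).
Segment 2 missing -> gap begins at byte 74897; later segments buffered out of order.
Cumulative ACK = next expected in-order byte = 74235 + 662 = 74897

74897


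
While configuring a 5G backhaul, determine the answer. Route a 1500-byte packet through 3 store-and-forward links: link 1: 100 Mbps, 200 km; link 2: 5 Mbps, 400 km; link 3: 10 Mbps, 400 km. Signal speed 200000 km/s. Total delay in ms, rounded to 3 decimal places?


Packet = 1500 bytes = 12000 bits. Store-and-forward: sum (t_trans + t_prop) per link.
Link 1: t_trans = 12000/(100*10^6) s = 0.1200 ms; t_prop = 200/200000 s = 1.0000 ms; subtotal = 1.1200 ms
Link 2: t_trans = 12000/(5*10^6) s = 2.4000 ms; t_prop = 400/200000 s = 2.0000 ms; subtotal = 4.4000 ms
Link 3: t_trans = 12000/(10*10^6) s = 1.2000 ms; t_prop = 400/200000 s = 2.0000 ms; subtotal = 3.2000 ms
End-to-end = 1.1200 + 4.4000 + 3.2000 = 8.7200 ms -> 8.720 ms (3 dp)

8.720


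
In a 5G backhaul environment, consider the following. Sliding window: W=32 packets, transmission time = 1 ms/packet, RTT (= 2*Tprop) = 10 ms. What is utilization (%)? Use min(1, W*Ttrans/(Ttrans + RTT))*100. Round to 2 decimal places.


Given: W = 32, Ttrans = 1 ms, RTT = 10 ms (= 2 * Tprop, Tprop = 5 ms)
Cycle time = Ttrans + RTT = 1 + 10 = 11 ms (first packet sent until its ACK returns)
W * Ttrans = 32 * 1 = 32 ms of sending per cycle
W * Ttrans / (Ttrans + RTT) = 32 / 11 = 2.909091
U = min(1, 2.909091) = 1.000000
U% = 100.00%

100.00


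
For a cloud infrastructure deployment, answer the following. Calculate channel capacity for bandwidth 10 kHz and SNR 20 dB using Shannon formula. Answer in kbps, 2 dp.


Given: B = 10 kHz, SNR = 20 dB
SNR linear = 10^(20/10) = 100
1 + SNR = 101
log2(101) = 6.6582114828
C = 10 * 1000 * 6.6582114828 = 66582.1148 bps
C = 66.582115 kbps -> 66.58 kbps (2 dp)

66.58


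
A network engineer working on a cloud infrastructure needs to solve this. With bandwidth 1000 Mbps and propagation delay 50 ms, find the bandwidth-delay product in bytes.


Given: bandwidth = 1000 Mbps, delay = 50 ms
BDP in bits = 1000 * 10^6 * 50 / 1000
BDP in bits = 50000000
BDP in bytes = 50000000 / 8 = 6250000

6250000


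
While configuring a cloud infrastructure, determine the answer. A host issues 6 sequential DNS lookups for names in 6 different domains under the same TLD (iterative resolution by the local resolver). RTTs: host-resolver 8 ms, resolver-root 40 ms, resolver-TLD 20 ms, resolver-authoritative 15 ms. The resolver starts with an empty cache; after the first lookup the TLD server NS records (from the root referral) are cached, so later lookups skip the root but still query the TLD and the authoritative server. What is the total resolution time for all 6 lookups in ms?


Lookup 1 (cold cache): local + root + TLD + auth = 8 + 40 + 20 + 15 = 83 ms
Lookups 2..6 (TLD NS cached -> skip root; new domain -> still ask TLD and auth): local + TLD + auth = 8 + 20 + 15 = 43 ms each
Remaining 5 lookups: 5 * 43 = 215 ms
Total = 83 + 215 = 298 ms

298


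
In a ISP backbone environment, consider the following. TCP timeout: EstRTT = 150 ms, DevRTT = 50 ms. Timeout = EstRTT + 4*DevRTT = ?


Given: EstRTT = 150 ms, DevRTT = 50 ms
Timeout = EstRTT + 4 * DevRTT
4 * DevRTT = 4 * 50 = 200
Timeout = 150 + 200 = 350 ms

350


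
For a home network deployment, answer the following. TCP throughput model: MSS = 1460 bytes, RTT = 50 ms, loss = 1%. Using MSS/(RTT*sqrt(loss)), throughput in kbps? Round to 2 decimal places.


Given: MSS = 1460 bytes, RTT = 50 ms, loss = 1%
RTT in seconds = 50 / 1000 = 0.05
Loss rate = 1% = 0.01
sqrt(loss) = sqrt(0.01) = 0.1
Throughput (bytes/s) = 1460 / (0.05 * 0.1) = 292000.0000
Throughput (kbps) = 292000.0000 * 8 / 1000 = 2336.000000 -> 2336.00 kbps (2 dp)

2336.00


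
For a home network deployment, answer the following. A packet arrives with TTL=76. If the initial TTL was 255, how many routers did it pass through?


Given: initial TTL = 255, received TTL = 76
Hops = initial TTL - received TTL
Hops = 255 - 76 = 179

179


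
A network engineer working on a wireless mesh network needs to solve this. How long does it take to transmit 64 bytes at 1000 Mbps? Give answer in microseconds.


Given: packet = 64 bytes, bandwidth = 1000 Mbps
Packet in bits = 64 * 8 = 512 bits
Bandwidth = 1000 * 10^6 = 1000000000 bps
Time = 512 / 1000000000 seconds
Time in us = 512 * 10^6 / 1000000000 = 0.512

0.512


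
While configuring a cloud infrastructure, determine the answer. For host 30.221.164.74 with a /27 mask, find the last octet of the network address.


Given: IP = 30.221.164.74, prefix = /27
Subnet mask = 255.255.255.224
Last octet of IP: 74
Last octet of mask: 224
Network last octet = 74 AND 224 = 64

64


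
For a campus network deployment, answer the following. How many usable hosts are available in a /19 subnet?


Given: subnet mask /19
Host bits = 32 - 19 = 13
Total addresses = 2^13 = 8192
Usable hosts = 8192 - 2 (network + broadcast) = 8190

8190


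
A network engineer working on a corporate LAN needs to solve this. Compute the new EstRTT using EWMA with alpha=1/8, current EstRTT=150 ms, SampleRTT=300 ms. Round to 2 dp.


Given: EstRTT = 150 ms, SampleRTT = 300 ms, alpha = 1/8
New EstRTT = (1 - alpha) * EstRTT + alpha * SampleRTT
(7/8) * 150 = 131.25
(1/8) * 300 = 37.5
New EstRTT = 131.25 + 37.5 = 168.75 ms -> 168.75 ms (2 dp)

168.75


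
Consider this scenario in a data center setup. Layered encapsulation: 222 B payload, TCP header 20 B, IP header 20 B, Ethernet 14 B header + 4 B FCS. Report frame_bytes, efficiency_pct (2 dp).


TCP segment = 222 + 20 = 242 B
IP packet = 242 + 20 = 262 B
Ethernet frame = 262 + 14 + 4 = 280 B
Efficiency = app / frame = 222 / 280 = 0.792857 = 79.2857% -> 79.29% (2 dp)

280, 79.29


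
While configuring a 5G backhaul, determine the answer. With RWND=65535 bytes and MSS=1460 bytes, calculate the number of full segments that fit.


Given: RWND = 65535 bytes, MSS = 1460 bytes
Full segments = floor(RWND / MSS)
Full segments = floor(65535 / 1460)
Full segments = floor(44.887) = 44

44


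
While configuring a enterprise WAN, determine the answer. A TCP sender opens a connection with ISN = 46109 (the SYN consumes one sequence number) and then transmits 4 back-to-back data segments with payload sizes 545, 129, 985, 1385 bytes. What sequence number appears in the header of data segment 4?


The SYN occupies sequence number ISN = 46109, so the first data byte is ISN + 1 = 46110.
SEQ of data segment i = (ISN + 1) + sum of payload sizes of segments 1..i-1.
Segment 1: SEQ = 46110, payload = 545 bytes
Segment 2: SEQ = 46655, payload = 129 bytes
Segment 3: SEQ = 46784, payload = 985 bytes
Segment 4: SEQ = 47769, payload = 1385 bytes
SEQ of segment 4 = 46110 + 545 + 129 + 985 = 47769

47769


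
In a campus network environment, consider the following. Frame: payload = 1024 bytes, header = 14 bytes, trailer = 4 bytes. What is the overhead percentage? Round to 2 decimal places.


Given: payload = 1024 B, header = 14 B, trailer = 4 B
Overhead bytes = header + trailer = 14 + 4 = 18
Total frame = payload + overhead = 1024 + 18 = 1042
Overhead % = 18 / 1042 * 100 = 1.7274% -> 1.73% (2 dp)

1.73


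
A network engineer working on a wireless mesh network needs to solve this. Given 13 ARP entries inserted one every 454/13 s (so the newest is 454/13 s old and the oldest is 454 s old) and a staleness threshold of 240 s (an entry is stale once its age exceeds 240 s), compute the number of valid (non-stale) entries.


Ages are k * 454/13 s for k = 1..13 (spacing = 34.9231 s).
Entry k is valid iff k * 454/13 <= 240 iff k <= 13 * 240 / 454 = 6.8722
n_valid = floor(6.8722) = 6
(n_stale = 13 - 6 = 7)

6


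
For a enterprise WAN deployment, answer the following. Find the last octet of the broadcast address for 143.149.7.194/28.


Given: IP = 143.149.7.194, prefix = /28
Host bits = 32 - 28 = 4
Network last octet = 194 AND mask = 192
Host part size = 2^4 - 1 = 15
Broadcast last octet = 192 OR 15 = 207

207


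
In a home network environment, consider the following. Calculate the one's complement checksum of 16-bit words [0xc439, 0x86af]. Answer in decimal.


Given words: [0xc439, 0x86af]
Step 1: Sum all words
Raw sum = 50233 + 34479 = 84712
Step 2: Fold carry: (19176 + 1) = 19177
One's complement = ~19177 & 0xFFFF = 46358

46358


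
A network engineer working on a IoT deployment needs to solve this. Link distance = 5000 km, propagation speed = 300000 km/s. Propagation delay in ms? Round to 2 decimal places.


Given: distance = 5000 km, speed = 300000 km/s
Delay = distance / speed = 5000 / 300000 seconds
Delay in ms = 5000 * 1000 / 300000
Delay = 16.6667 ms
Rounded to 2 dp = 16.67 ms

16.67


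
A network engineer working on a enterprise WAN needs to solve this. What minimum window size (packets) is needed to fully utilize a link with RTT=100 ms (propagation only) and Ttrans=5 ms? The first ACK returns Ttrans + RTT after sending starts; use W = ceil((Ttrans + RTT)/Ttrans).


Given: Ttrans = 5 ms, RTT = 100 ms (= 2 * Tprop, Tprop = 50 ms)
Time until first ACK returns = Ttrans + RTT = 5 + 100 = 105 ms
Need W * Ttrans >= Ttrans + RTT  ->  W >= (Ttrans + RTT) / Ttrans
(Ttrans + RTT) / Ttrans = 105 / 5 = 21
W_min = ceil(21) = 21

21


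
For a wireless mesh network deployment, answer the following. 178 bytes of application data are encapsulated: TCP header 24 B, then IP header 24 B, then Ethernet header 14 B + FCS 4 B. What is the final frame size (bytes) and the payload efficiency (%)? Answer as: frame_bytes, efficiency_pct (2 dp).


TCP segment = 178 + 24 = 202 B
IP packet = 202 + 24 = 226 B
Ethernet frame = 226 + 14 + 4 = 244 B
Efficiency = app / frame = 178 / 244 = 0.729508 = 72.9508% -> 72.95% (2 dp)

244, 72.95


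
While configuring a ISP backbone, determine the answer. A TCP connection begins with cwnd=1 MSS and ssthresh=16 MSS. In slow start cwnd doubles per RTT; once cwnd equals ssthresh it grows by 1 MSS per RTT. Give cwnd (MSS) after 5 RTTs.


RTT 0: cwnd = 1 MSS (initial)
RTT 1: cwnd = 2 MSS (slow start, doubled)
RTT 2: cwnd = 4 MSS (slow start, doubled)
RTT 3: cwnd = 8 MSS (slow start, doubled)
RTT 4: cwnd = 16 MSS (slow start, doubled)
RTT 5: cwnd = 17 MSS (congestion avoidance, +1)

17


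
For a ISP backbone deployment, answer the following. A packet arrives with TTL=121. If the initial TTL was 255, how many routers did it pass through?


Given: initial TTL = 255, received TTL = 121
Hops = initial TTL - received TTL
Hops = 255 - 121 = 134

134


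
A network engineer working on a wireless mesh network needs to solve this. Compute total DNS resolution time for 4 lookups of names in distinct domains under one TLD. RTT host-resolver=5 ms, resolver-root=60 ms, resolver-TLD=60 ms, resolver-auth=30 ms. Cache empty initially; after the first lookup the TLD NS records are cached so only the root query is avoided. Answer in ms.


Lookup 1 (cold cache): local + root + TLD + auth = 5 + 60 + 60 + 30 = 155 ms
Lookups 2..4 (TLD NS cached -> skip root; new domain -> still ask TLD and auth): local + TLD + auth = 5 + 60 + 30 = 95 ms each
Remaining 3 lookups: 3 * 95 = 285 ms
Total = 155 + 285 = 440 ms

440


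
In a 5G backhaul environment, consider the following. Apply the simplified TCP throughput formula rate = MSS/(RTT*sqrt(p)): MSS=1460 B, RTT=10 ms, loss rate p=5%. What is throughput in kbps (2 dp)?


Given: MSS = 1460 bytes, RTT = 10 ms, loss = 5%
RTT in seconds = 10 / 1000 = 0.01
Loss rate = 5% = 0.05
sqrt(loss) = sqrt(0.05) = 0.223606797750
Throughput (bytes/s) = 1460 / (0.01 * 0.223606797750) = 652931.8494
Throughput (kbps) = 652931.8494 * 8 / 1000 = 5223.454795 -> 5223.45 kbps (2 dp)

5223.45


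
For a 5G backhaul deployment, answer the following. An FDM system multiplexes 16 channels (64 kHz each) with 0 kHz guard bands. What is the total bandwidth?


Given: 16 channels, 64 kHz each, guard = 0 kHz
Channel bandwidth = 16 * 64 = 1024 kHz
Guard bands = 15 gaps * 0 kHz = 0 kHz
Total = 1024 + 0 = 1024 kHz

1024


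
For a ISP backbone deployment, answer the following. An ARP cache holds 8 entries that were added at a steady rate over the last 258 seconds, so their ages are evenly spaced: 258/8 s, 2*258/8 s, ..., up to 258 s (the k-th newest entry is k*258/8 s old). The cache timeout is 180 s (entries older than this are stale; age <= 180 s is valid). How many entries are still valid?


Ages are k * 258/8 s for k = 1..8 (spacing = 32.2500 s).
Entry k is valid iff k * 258/8 <= 180 iff k <= 8 * 180 / 258 = 5.5814
n_valid = floor(5.5814) = 5
(n_stale = 8 - 5 = 3)

5


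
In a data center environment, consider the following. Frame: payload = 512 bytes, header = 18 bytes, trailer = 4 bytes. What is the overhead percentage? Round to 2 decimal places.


Given: payload = 512 B, header = 18 B, trailer = 4 B
Overhead bytes = header + trailer = 18 + 4 = 22
Total frame = payload + overhead = 512 + 22 = 534
Overhead % = 22 / 534 * 100 = 4.1199% -> 4.12% (2 dp)

4.12


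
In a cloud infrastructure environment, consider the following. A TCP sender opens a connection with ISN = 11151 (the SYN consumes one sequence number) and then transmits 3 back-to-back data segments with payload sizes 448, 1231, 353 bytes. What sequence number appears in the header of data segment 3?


The SYN occupies sequence number ISN = 11151, so the first data byte is ISN + 1 = 11152.
SEQ of data segment i = (ISN + 1) + sum of payload sizes of segments 1..i-1.
Segment 1: SEQ = 11152, payload = 448 bytes
Segment 2: SEQ = 11600, payload = 1231 bytes
Segment 3: SEQ = 12831, payload = 353 bytes
SEQ of segment 3 = 11152 + 448 + 1231 = 12831

12831


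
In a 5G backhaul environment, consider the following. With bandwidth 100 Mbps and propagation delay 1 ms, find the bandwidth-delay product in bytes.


Given: bandwidth = 100 Mbps, delay = 1 ms
BDP in bits = 100 * 10^6 * 1 / 1000
BDP in bits = 100000
BDP in bytes = 100000 / 8 = 12500

12500


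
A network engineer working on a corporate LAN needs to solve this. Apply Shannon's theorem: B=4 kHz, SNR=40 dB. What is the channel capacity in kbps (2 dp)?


Given: B = 4 kHz, SNR = 40 dB
SNR linear = 10^(40/10) = 10000
1 + SNR = 10001
log2(10001) = 13.2878566418
C = 4 * 1000 * 13.2878566418 = 53151.4266 bps
C = 53.151427 kbps -> 53.15 kbps (2 dp)

53.15


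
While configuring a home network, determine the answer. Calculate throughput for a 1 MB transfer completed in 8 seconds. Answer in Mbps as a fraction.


Given: file = 1 MB, time = 8 s
File in Mb = 1 * 8 = 8 Mb
Throughput = 8 / 8 Mbps
Throughput = 1 Mbps

1


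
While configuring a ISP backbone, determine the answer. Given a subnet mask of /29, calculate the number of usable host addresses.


Given: subnet mask /29
Host bits = 32 - 29 = 3
Total addresses = 2^3 = 8
Usable hosts = 8 - 2 (network + broadcast) = 6

6


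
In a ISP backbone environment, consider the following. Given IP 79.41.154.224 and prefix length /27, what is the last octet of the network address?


Given: IP = 79.41.154.224, prefix = /27
Subnet mask = 255.255.255.224
Last octet of IP: 224
Last octet of mask: 224
Network last octet = 224 AND 224 = 224

224


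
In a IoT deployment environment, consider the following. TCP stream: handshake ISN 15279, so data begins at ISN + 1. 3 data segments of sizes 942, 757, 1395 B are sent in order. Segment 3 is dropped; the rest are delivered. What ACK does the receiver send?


SYN uses sequence number 15279; first data byte = ISN + 1 = 15280.
Segment 1: SEQ = 15280, len = 942 B, covers [15280, 16221]
Segment 2: SEQ = 16222, len = 757 B, covers [16222, 16978]
Segment 3: SEQ = 16979, len = 1395 B, covers [16979, 18373] [LOST]
In-order data received: bytes [15280, 16978] (segments 1..2).
Segment 3 missing -> gap begins at byte 16979.
Cumulative ACK = next expected in-order byte = 15280 + 942 + 757 = 16979

16979


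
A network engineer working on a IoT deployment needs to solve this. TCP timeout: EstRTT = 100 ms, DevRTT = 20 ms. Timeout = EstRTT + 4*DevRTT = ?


Given: EstRTT = 100 ms, DevRTT = 20 ms
Timeout = EstRTT + 4 * DevRTT
4 * DevRTT = 4 * 20 = 80
Timeout = 100 + 80 = 180 ms

180


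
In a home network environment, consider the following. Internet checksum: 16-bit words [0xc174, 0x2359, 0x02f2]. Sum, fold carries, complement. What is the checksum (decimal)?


Given words: [0xc174, 0x2359, 0x02f2]
Step 1: Sum all words
Raw sum = 49524 + 9049 + 754 = 59327
One's complement = ~59327 & 0xFFFF = 6208

6208


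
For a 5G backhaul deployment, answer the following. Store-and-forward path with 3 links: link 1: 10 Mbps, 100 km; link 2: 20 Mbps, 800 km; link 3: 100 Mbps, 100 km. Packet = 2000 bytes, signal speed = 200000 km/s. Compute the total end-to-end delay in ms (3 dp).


Packet = 2000 bytes = 16000 bits. Store-and-forward: sum (t_trans + t_prop) per link.
Link 1: t_trans = 16000/(10*10^6) s = 1.6000 ms; t_prop = 100/200000 s = 0.5000 ms; subtotal = 2.1000 ms
Link 2: t_trans = 16000/(20*10^6) s = 0.8000 ms; t_prop = 800/200000 s = 4.0000 ms; subtotal = 4.8000 ms
Link 3: t_trans = 16000/(100*10^6) s = 0.1600 ms; t_prop = 100/200000 s = 0.5000 ms; subtotal = 0.6600 ms
End-to-end = 2.1000 + 4.8000 + 0.6600 = 7.5600 ms -> 7.560 ms (3 dp)

7.560


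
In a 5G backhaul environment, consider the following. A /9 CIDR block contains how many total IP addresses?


Given: CIDR prefix /9
Host bits = 32 - 9 = 23
Total addresses = 2^23 = 8388608

8388608


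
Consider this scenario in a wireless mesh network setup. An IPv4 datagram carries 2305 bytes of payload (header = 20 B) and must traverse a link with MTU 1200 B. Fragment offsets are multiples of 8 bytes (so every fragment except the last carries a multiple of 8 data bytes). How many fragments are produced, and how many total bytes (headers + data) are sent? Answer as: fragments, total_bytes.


Max data per non-final fragment = floor((MTU - header)/8)*8 = floor((1200 - 20)/8)*8 = floor(1180/8)*8 = 1176 B
Final fragment needs no 8-byte alignment: it can carry up to MTU - header = 1180 B
Non-final fragments needed = ceil((payload - 1180) / 1176) = ceil(1125/1176) = ceil(0.9566) = 1
Number of fragments = 1 + 1 = 2
Fragment sizes (data): 1 * 1176 B + 1129 B (last, 1129 <= 1180 OK)
Total bytes sent = payload + n_frags * header = 2305 + 2*20 = 2305 + 40 = 2345 B

2, 2345
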